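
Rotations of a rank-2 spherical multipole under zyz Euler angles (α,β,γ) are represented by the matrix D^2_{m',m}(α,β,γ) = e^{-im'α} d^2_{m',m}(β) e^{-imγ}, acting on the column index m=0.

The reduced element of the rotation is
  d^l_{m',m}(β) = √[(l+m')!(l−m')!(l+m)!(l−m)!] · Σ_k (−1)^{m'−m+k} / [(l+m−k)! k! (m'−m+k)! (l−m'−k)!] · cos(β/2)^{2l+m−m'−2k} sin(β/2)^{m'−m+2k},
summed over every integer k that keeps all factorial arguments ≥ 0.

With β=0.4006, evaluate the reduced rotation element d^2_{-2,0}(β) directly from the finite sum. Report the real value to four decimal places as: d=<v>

d=0.0931

d^2_{-2,0}(β=0.4006) via the finite sum:
With c≡cos(β/2)=0.980007 and s≡sin(β/2)=0.198963, N=[1·24·2·2]^{1/2}=9.797959
k∈{2} keeps every argument non-negative
  k=2: (−1)^0·9.7980/(4)·0.9800^2·0.1990^2 = +0.093128
d^2_{-2,0}(0.4006) = +0.093128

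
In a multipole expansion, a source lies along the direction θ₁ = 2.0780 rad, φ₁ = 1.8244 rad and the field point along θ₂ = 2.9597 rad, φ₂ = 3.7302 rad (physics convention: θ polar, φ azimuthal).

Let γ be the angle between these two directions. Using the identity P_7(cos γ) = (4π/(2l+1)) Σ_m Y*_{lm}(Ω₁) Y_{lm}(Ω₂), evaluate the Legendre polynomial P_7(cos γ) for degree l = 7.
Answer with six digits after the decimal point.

Summing Y*_{l m}(θ₁,φ₁)·Y_{l m}(θ₂,φ₂) over m ∈ [−7, 7]; prefactor 4π/(2·7+1) = 0.837758:
  m=-7: Y*=0.19090 + 0.03958j  Y=0.00000 - 0.00000j  product 0.00000 - 0.00000j
  m=-6: Y*=0.01993 + 0.40488j  Y=0.00006 - 0.00002j  product 0.00001 + 0.00002j
  m=-5: Y*=-0.36946 + 0.11541j  Y=0.00081 + 0.00016j  product -0.00032 + 0.00003j
  m=-4: Y*=-0.00739 - 0.01187j  Y=0.00522 + 0.00524j  product 0.00002 - 0.00010j
  m=-3: Y*=-0.23494 + 0.24679j  Y=0.00926 + 0.04687j  product -0.01374 - 0.00873j
  m=-2: Y*=-0.15191 - 0.08441j  Y=-0.08186 + 0.19714j  product 0.02908 - 0.02304j
  m=-1: Y*=-0.06907 + 0.26651j  Y=-0.48719 + 0.32522j  product -0.05302 - 0.15230j
  m=+0: Y*=-0.21154 + 0.00000j  Y=-0.64156 + 0.00000j  product 0.13572 + 0.00000j
  m=+1: Y*=0.06907 + 0.26651j  Y=0.48719 + 0.32522j  product -0.05302 + 0.15230j
  m=+2: Y*=-0.15191 + 0.08441j  Y=-0.08186 - 0.19714j  product 0.02908 + 0.02304j
  m=+3: Y*=0.23494 + 0.24679j  Y=-0.00926 + 0.04687j  product -0.01374 + 0.00873j
  m=+4: Y*=-0.00739 + 0.01187j  Y=0.00522 - 0.00524j  product 0.00002 + 0.00010j
  m=+5: Y*=0.36946 + 0.11541j  Y=-0.00081 + 0.00016j  product -0.00032 - 0.00003j
  m=+6: Y*=0.01993 - 0.40488j  Y=0.00006 + 0.00002j  product 0.00001 - 0.00002j
  m=+7: Y*=-0.19090 + 0.03958j  Y=-0.00000 - 0.00000j  product 0.00000 + 0.00000j
Accumulated sum 0.05978 - 0.00000j; after 4π/(2l+1) scaling, 0.05008 - 0.00000j ⇒ P_7 = 0.050083

0.050083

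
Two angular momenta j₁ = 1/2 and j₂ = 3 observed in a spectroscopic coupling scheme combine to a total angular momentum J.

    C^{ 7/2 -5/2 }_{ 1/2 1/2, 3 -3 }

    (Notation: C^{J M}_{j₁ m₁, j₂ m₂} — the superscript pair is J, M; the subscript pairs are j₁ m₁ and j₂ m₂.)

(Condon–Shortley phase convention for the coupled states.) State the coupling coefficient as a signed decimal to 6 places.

√[8·0!1!6!/8! · 1!0!0!6!1!6!] = √(518400/7)
  +(−1)^0/∏(0,0,0,0,1,6)! = 1/720  (running 1/720)
⟨..|..⟩ = √(518400/7)·(1/720) = +0.377964

+0.377964  (= +√(1/7))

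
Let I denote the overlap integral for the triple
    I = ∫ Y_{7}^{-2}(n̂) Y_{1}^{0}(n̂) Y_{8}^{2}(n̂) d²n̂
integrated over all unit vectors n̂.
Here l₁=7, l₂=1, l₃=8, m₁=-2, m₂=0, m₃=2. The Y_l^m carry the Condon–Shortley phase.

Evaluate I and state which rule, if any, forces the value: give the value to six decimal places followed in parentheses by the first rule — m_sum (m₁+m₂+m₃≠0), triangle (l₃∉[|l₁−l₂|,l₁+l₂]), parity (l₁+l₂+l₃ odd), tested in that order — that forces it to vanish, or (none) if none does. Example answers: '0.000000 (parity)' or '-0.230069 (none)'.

Rules hold: Σm=0, L=16 even, 6≤8≤8.
N = 15·3·17 = 765
Δ = 0!·14!·2!/17! = 1/2040
Racah Σ t=0..0: t=0:+1/25401600 = 1/25401600
⇒ 3j(7 1 8; 0 0 0)² = 8/255, sgn +1
Racah Σ t=0..0: t=0:+1/43545600 = 1/43545600
⇒ 3j(7 1 8; -2 0 2)² = 1/34, sgn +1
4πI² = N·(3j₀)²·(3jₘ)² = 12/17
I = +1·√(0.705882/4π) = 0.23700703
No selection rule forces the value: the integral is nonzero (none).

0.237007 (none)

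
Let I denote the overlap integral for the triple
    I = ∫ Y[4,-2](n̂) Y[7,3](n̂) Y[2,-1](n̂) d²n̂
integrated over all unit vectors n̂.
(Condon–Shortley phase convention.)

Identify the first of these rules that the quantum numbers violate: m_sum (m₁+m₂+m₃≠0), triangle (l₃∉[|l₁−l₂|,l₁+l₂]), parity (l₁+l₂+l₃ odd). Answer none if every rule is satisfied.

Σmᵢ = 0  ✓
l₃∈[|l₁−l₂|,l₁+l₂]=[3,11] required, l₃=2 fails  ✗
Σlᵢ = 13 ⇒ odd

triangle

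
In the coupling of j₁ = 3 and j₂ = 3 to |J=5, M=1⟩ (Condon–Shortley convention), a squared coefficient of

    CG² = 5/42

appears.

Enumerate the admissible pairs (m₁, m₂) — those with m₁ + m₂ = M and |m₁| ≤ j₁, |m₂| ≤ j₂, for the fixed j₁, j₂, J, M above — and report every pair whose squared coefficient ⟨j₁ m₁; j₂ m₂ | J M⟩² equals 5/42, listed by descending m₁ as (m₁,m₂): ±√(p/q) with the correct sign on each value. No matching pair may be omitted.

Admissible pairs with m₁+m₂ = M = 1: (-2,3), (-1,2), (0,1), (1,0), (2,-1), (3,-2)
  (m₁,m₂)=(3,-2): CG² = 5/84, CG = +√(5/84)
  (m₁,m₂)=(2,-1): CG² = 9/28, CG = +√(9/28)
  (m₁,m₂)=(1,0): CG² = 5/42, CG = +√(5/42)   ← matches the target
  (m₁,m₂)=(0,1): CG² = 5/42, CG = −√(5/42)   ← matches the target
  (m₁,m₂)=(-1,2): CG² = 9/28, CG = −√(9/28)
  (m₁,m₂)=(-2,3): CG² = 5/84, CG = −√(5/84)
Pairs with CG² = 5/42: (1,0): +√(5/42); (0,1): −√(5/42)

(1,0): +√(5/42); (0,1): −√(5/42)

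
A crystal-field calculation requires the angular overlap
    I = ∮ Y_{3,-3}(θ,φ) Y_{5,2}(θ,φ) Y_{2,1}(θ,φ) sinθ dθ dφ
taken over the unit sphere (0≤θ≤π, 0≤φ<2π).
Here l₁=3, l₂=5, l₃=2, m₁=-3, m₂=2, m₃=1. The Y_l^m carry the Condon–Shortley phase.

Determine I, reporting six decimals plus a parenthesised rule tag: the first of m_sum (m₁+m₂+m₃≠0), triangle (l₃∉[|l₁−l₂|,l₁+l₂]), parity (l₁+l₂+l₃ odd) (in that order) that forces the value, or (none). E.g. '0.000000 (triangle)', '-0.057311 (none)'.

m-sum 0 ✓  L=10 even ✓  2≤2≤8 ✓
Π(2lᵢ+1) = 7×11×5 = 385
triangle coeff Δ(3,5,2) = 1/2310
Σ_t [3,3]: t=3:−1/144 = -1/144
(3j)²=10/231 [(3 5 2; 0 0 0)], sign=-1
Σ_t [6,6]: t=6:+1/4320 = 1/4320
(3j)²=1/330 [(3 5 2; -3 2 1)], sign=-1
⇒ 4πI² = 5/99
I = (+1)√(5/99/(4π)) = 0.06339609
No selection rule forces the value: the integral is nonzero (none).

0.063396 (none)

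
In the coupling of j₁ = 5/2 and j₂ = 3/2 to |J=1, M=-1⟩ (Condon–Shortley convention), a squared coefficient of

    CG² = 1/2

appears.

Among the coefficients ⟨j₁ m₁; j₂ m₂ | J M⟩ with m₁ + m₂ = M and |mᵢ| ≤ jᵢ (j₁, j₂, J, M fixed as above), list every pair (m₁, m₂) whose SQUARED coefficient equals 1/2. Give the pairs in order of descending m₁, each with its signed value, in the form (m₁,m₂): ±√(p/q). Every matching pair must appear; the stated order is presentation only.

(-5/2,3/2): −√(1/2)

Admissible pairs with m₁+m₂ = M = -1: (-5/2,3/2), (-3/2,1/2), (-1/2,-1/2), (1/2,-3/2)
  (m₁,m₂)=(1/2,-3/2): CG² = 1/20, CG = +√(1/20)
  (m₁,m₂)=(-1/2,-1/2): CG² = 3/20, CG = −√(3/20)
  (m₁,m₂)=(-3/2,1/2): CG² = 3/10, CG = +√(3/10)
  (m₁,m₂)=(-5/2,3/2): CG² = 1/2, CG = −√(1/2)   ← matches the target
Pairs with CG² = 1/2: (-5/2,3/2): −√(1/2)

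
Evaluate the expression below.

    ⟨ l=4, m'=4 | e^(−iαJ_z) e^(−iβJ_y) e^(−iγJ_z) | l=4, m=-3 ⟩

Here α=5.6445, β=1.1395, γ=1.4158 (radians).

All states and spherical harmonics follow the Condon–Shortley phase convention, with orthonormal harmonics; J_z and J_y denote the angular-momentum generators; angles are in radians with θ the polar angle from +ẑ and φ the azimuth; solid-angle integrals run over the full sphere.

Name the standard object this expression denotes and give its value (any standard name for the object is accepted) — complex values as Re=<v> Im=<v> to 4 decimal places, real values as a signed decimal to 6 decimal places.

This is a Wigner D-matrix element — the rotation-matrix element ⟨l m'| R(α,β,γ) |l m⟩ in the angular-momentum basis.
Split into d^4_{4,-3}(β=1.1395) × two z-phases.
c=cos(1.139500/2)=0.842036, s=sin(1.139500/2)=0.539422; N=√[40320·1·1·5040]=14255.272709
The bounds max(0,m−m')=0 and min(l+m,l−m')=0 give 1 term
  k=0: (−1)^7·14255.2727/(5040)·0.8420^1·0.5394^7 = -0.031650
d^4_{4,-3}(1.1395) = -0.031650
Attach z-rotation phases: D = e^{-i(4)(5.6445)}·(-0.031650)·e^{-i(-3)(1.4158)} = -0.027483-0.015698i

Wigner D-matrix element, Re=-0.0275 Im=-0.0157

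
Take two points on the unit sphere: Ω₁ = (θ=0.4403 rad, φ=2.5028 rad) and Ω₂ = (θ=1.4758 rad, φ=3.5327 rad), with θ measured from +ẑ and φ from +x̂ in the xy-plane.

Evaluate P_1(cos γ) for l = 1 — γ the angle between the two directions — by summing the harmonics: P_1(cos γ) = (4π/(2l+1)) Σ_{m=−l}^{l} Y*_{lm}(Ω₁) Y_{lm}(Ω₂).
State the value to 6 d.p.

Summing Y*_{l m}(θ₁,φ₁)·Y_{l m}(θ₂,φ₂) over m ∈ [−1, 1]; prefactor 4π/(2·1+1) = 4.188790:
  m=-1: (-0.118217, 0.087796) × (-0.317965, 0.131113) = (0.026078, -0.043416)  (running Σ = (0.026078, -0.043416))
  m=0: (0.442001, -0.000000) × (0.046346, 0.000000) = (0.020485, 0.000000)  (running Σ = (0.046563, -0.043416))
  m=1: (0.118217, 0.087796) × (0.317965, 0.131113) = (0.026078, 0.043416)  (running Σ = (0.072640, 0.000000))
Accumulated sum (0.072640, 0.000000); after 4π/(2l+1) scaling, (0.304275, 0.000000) ⇒ P_1 = 0.304275

0.304275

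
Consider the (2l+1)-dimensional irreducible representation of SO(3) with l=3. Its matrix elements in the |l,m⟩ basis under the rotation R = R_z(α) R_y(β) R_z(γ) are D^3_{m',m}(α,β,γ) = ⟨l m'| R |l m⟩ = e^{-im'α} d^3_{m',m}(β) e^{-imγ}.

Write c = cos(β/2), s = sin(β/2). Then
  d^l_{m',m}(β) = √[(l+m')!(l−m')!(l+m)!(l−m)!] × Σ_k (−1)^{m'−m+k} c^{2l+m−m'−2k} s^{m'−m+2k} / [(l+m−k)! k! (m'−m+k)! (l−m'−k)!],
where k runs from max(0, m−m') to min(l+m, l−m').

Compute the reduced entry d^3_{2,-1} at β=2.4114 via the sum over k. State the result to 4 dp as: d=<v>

d=0.5683

d^3_{2,-1}(β=2.4114) via the finite sum:
With c≡cos(β/2)=0.357039 and s≡sin(β/2)=0.934089, N=[120·1·2·24]^{1/2}=75.894664
The bounds max(0,m−m')=0 and min(l+m,l−m')=1 give 2 terms
  k=0: (−1)^3·75.8947/(12)·0.3570^3·0.9341^3 = -0.234608
  k=1: (−1)^4·75.8947/(24)·0.3570^1·0.9341^5 = +0.802894
d^3_{2,-1}(2.4114) = -0.234608 +0.802894 = +0.568286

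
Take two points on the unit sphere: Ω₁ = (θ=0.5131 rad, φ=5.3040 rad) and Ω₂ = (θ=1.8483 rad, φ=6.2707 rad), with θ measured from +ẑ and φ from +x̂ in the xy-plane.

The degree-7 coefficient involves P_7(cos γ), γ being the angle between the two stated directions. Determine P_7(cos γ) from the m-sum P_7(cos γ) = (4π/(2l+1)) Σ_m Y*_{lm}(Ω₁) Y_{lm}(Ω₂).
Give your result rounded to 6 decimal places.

Summing Y*_{l m}(θ₁,φ₁)·Y_{l m}(θ₂,φ₂) over m ∈ [−7, 7]; prefactor 4π/(2·7+1) = 0.837758:
  [-7]  conj(Y_{7,-7})(Ω₁) = 0.00289 - 0.00186j ; Y_{7,-7}(Ω₂) = 0.37910 + 0.03322j ; Δ = 0.00116 - 0.00061j
  [-6]  conj(Y_{7,-6})(Ω₁) = 0.02093 + 0.00905j ; Y_{7,-6}(Ω₂) = -0.40447 - 0.03036j ; Δ = -0.00819 - 0.00430j
  [-5]  conj(Y_{7,-5})(Ω₁) = 0.01693 + 0.09118j ; Y_{7,-5}(Ω₂) = -0.00733 - 0.00046j ; Δ = -0.00008 - 0.00068j
  [-4]  conj(Y_{7,-4})(Ω₁) = -0.18211 + 0.17841j ; Y_{7,-4}(Ω₂) = 0.34775 + 0.01738j ; Δ = -0.06643 + 0.05888j
  [-3]  conj(Y_{7,-3})(Ω₁) = -0.45225 - 0.09358j ; Y_{7,-3}(Ω₂) = -0.11289 - 0.00423j ; Δ = 0.05066 + 0.01248j
  [-2]  conj(Y_{7,-2})(Ω₁) = -0.17247 - 0.42250j ; Y_{7,-2}(Ω₂) = -0.29923 - 0.00747j ; Δ = 0.04845 + 0.12771j
  [-1]  conj(Y_{7,-1})(Ω₁) = -0.00196 + 0.00292j ; Y_{7,-1}(Ω₂) = 0.15511 + 0.00194j ; Δ = -0.00031 + 0.00045j
  [+0]  conj(Y_{7,0})(Ω₁) = -0.44979 + 0.00000j ; Y_{7,0}(Ω₂) = 0.28212 + 0.00000j ; Δ = -0.12689 + 0.00000j
  [+1]  conj(Y_{7,1})(Ω₁) = 0.00196 + 0.00292j ; Y_{7,1}(Ω₂) = -0.15511 + 0.00194j ; Δ = -0.00031 - 0.00045j
  [+2]  conj(Y_{7,2})(Ω₁) = -0.17247 + 0.42250j ; Y_{7,2}(Ω₂) = -0.29923 + 0.00747j ; Δ = 0.04845 - 0.12771j
  [+3]  conj(Y_{7,3})(Ω₁) = 0.45225 - 0.09358j ; Y_{7,3}(Ω₂) = 0.11289 - 0.00423j ; Δ = 0.05066 - 0.01248j
  [+4]  conj(Y_{7,4})(Ω₁) = -0.18211 - 0.17841j ; Y_{7,4}(Ω₂) = 0.34775 - 0.01738j ; Δ = -0.06643 - 0.05888j
  [+5]  conj(Y_{7,5})(Ω₁) = -0.01693 + 0.09118j ; Y_{7,5}(Ω₂) = 0.00733 - 0.00046j ; Δ = -0.00008 + 0.00068j
  [+6]  conj(Y_{7,6})(Ω₁) = 0.02093 - 0.00905j ; Y_{7,6}(Ω₂) = -0.40447 + 0.03036j ; Δ = -0.00819 + 0.00430j
  [+7]  conj(Y_{7,7})(Ω₁) = -0.00289 - 0.00186j ; Y_{7,7}(Ω₂) = -0.37910 + 0.03322j ; Δ = 0.00116 + 0.00061j
Σ over m = -0.07639 + 0.00000j; ×(4π/15) → -0.06399 + 0.00000j. Real part: -0.063993

-0.063993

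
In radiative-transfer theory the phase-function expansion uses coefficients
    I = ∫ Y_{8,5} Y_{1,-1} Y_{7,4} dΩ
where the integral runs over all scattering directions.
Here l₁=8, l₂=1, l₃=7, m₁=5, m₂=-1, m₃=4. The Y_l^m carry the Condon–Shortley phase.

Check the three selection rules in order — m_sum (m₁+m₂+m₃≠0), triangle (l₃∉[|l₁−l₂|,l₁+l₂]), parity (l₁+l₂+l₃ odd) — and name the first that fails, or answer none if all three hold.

m_sum

m₁+m₂+m₃ = 5 − 1 + 4 = 8  ✗
triangle: |8−1|=7 ≤ l₃=7 ≤ 8+1=9
parity: l₁+l₂+l₃ = 16 is even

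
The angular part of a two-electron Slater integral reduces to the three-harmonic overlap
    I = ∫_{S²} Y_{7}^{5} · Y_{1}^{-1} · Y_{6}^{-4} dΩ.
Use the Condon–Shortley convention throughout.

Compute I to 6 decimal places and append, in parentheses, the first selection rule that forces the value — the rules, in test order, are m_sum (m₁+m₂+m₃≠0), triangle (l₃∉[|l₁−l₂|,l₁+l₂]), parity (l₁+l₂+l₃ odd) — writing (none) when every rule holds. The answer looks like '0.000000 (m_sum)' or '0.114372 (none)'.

-0.284256 (none)

m-sum 0 ✓  L=14 even ✓  6≤6≤8 ✓
Π(2lᵢ+1) = 15×3×13 = 585
triangle coeff Δ(7,1,6) = 1/1365
Σ_t [1,1]: t=1:−1/518400 = -1/518400
(3j)²=7/195 [(7 1 6; 0 0 0)], sign=-1
Σ_t [0,0]: t=0:+1/14515200 = 1/14515200
(3j)²=22/455 [(7 1 6; 5 -1 -4)], sign=+1
⇒ 4πI² = 66/65
I = (-1)√(66/65/(4π)) = -0.28425647
No selection rule forces the value: the integral is nonzero (none).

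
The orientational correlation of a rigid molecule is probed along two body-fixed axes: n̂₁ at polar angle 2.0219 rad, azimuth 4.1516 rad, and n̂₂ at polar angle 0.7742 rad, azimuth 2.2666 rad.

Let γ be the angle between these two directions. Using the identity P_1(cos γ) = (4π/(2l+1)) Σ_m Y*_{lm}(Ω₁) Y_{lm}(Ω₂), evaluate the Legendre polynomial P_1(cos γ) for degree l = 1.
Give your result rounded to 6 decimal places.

-0.506164

Summing Y*_{l m}(θ₁,φ₁)·Y_{l m}(θ₂,φ₂) over m ∈ [−1, 1]; prefactor 4π/(2·1+1) = 4.188790:
  term(m=-1) = (-0.023212, 0.071429)   from Y*(Ω₁)=(-0.165371, -0.263309), Y(Ω₂)=(-0.154834, -0.185399)
  term(m=+0) = (-0.074413, -0.000000)   from Y*(Ω₁)=(-0.213011, -0.000000), Y(Ω₂)=(0.349341, 0.000000)
  term(m=+1) = (-0.023212, -0.071429)   from Y*(Ω₁)=(0.165371, -0.263309), Y(Ω₂)=(0.154834, -0.185399)
Accumulated sum (-0.120838, 0.000000); after 4π/(2l+1) scaling, (-0.506164, 0.000000) ⇒ P_1 = -0.506164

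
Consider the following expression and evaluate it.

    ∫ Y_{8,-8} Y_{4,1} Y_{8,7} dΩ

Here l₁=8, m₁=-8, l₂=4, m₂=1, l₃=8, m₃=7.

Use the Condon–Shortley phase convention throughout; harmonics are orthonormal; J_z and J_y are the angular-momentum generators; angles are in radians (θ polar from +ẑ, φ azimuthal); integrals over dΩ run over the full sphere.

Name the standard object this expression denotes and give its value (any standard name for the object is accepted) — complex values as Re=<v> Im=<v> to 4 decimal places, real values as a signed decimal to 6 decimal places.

This is a Gaunt coefficient — the integral of a triple product of spherical harmonics over the sphere.
Rules hold: Σm=0, L=20 even, 4≤8≤12.
N = 17·9·17 = 2601
Δ = 4!·12!·4!/21! = 1/185175900
Racah Σ t=0..4: t=0:+1/557383680 t=1:−1/21772800 t=2:+1/8294400 t=3:−1/21772800 t=4:+1/557383680 = 1/30965760
⇒ 3j(8 4 8; 0 0 0)² = 36/4199, sgn +1
Racah Σ t=4..4: t=4:+1/68976230400 = 1/68976230400
⇒ 3j(8 4 8; -8 1 7)² = 65/2907, sgn -1
4πI² = N·(3j₀)²·(3jₘ)² = 180/361
I = -1·√(0.498615/4π) = -0.19919467

Gaunt coefficient, -0.199195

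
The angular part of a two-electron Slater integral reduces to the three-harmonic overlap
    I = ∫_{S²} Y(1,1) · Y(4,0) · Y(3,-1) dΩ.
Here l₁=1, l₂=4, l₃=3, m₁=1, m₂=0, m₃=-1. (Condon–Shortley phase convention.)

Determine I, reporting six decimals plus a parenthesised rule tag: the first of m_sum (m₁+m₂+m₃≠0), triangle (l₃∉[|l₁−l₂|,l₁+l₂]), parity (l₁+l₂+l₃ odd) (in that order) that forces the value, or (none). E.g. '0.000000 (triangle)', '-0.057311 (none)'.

0.150786 (none)

m-sum 0 ✓  L=8 even ✓  3≤3≤5 ✓
Π(2lᵢ+1) = 3×9×7 = 189
triangle coeff Δ(1,4,3) = 1/252
Σ_t [1,1]: t=1:−1/36 = -1/36
(3j)²=4/63 [(1 4 3; 0 0 0)], sign=+1
Σ_t [0,0]: t=0:+1/96 = 1/96
(3j)²=1/42 [(1 4 3; 1 0 -1)], sign=+1
⇒ 4πI² = 2/7
I = (+1)√(2/7/(4π)) = 0.15078601
No selection rule forces the value: the integral is nonzero (none).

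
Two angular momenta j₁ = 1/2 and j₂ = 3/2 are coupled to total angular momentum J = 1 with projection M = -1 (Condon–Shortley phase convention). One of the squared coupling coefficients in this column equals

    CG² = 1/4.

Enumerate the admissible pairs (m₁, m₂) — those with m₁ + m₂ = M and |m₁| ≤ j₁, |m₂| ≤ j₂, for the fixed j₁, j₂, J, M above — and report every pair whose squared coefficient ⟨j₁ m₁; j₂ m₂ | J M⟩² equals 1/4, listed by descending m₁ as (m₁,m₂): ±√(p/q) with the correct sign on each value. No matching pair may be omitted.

(-1/2,-1/2): −√(1/4)

Admissible pairs with m₁+m₂ = M = -1: (-1/2,-1/2), (1/2,-3/2)
  (m₁,m₂)=(1/2,-3/2): CG² = 3/4, CG = +√(3/4)
  (m₁,m₂)=(-1/2,-1/2): CG² = 1/4, CG = −√(1/4)   ← matches the target
Pairs with CG² = 1/4: (-1/2,-1/2): −√(1/4)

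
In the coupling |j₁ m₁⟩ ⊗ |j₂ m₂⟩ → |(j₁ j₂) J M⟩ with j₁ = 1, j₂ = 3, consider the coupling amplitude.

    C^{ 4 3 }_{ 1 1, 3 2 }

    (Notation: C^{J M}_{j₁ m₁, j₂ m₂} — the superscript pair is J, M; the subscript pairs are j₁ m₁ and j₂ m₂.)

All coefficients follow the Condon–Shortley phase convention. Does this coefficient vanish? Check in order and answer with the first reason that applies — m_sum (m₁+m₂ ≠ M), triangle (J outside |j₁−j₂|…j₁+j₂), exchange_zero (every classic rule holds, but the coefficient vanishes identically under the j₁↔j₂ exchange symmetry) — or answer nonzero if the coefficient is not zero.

m-sum: m₁+m₂ = 1+2 = 3, M = 3  ✓
triangle: |j₁−j₂| = 2 ≤ J = 4 ≤ j₁+j₂ = 4  ✓
exchange: j₁≠j₂ or m₁≠m₂ — the exchange symmetry imposes no constraint here
value check: CG = +√(3/4) = +0.866025 ≠ 0

nonzero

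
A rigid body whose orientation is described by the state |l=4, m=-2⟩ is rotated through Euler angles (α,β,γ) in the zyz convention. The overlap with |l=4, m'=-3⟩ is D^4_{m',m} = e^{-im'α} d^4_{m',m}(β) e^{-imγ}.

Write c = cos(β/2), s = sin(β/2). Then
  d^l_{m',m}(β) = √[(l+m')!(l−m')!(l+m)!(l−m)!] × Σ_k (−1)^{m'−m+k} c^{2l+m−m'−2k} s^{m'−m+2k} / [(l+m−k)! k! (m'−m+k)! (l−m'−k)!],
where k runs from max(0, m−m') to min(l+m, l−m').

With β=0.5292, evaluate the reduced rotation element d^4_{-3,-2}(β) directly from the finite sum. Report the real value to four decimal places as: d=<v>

d=0.5954

d^4_{-3,-2}(β=0.5292) via the finite sum:
With c≡cos(β/2)=0.965197 and s≡sin(β/2)=0.261523, N=[1·5040·2·720]^{1/2}=2693.993318
k∈{1,2} keeps every argument non-negative
  k=1: (−1)^0·2693.9933/(720)·0.9652^7·0.2615^1 = +0.763636
  k=2: (−1)^1·2693.9933/(240)·0.9652^5·0.2615^3 = -0.168188
d^4_{-3,-2}(0.5292) = +0.763636 -0.168188 = +0.595448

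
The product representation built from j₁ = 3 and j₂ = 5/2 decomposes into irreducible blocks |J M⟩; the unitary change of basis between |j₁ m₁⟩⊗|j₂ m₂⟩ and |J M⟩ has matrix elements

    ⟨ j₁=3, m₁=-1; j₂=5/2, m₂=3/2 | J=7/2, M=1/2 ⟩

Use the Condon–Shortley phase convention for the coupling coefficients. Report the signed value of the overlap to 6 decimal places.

+0.356348  (= +√(8/63))

j₁+j₂−J=2  J+j₁−j₂=4  J−j₁+j₂=3  j₁+j₂+J+1=10
(j₁±m₁, j₂±m₂, J±M) = (2,4,4,1,4,3)
P² = 18432/175
sum k=1..2:
  [1] −1/36 = -1/36
  [2] +1/16 = 1/16
S = 5/144
C² = P²·S² = 8/63 ; C = +0.356348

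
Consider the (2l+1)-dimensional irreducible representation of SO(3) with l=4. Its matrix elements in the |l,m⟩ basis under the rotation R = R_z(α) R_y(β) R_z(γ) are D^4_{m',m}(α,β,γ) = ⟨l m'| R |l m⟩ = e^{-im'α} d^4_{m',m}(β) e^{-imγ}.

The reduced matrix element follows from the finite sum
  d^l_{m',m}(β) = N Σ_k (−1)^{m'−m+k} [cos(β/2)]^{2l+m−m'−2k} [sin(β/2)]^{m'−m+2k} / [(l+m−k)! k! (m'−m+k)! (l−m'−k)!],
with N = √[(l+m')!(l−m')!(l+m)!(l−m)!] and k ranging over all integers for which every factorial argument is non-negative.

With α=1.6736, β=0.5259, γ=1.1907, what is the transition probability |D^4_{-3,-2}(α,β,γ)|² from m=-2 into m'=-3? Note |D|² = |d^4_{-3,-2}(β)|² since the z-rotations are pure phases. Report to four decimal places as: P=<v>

P=0.3550

D^4_{-3,-2}(1.6736,0.5259,1.1907) = e^{-i·-3·1.6736}·d^4_{-3,-2}(0.5259)·e^{-i·-2·1.1907}. Compute d first:
With c≡cos(β/2)=0.965627 and s≡sin(β/2)=0.259930, N=[1·5040·2·720]^{1/2}=2693.993318
k∈{1,2} keeps every argument non-negative
  k=1: (−1)^0·2693.9933/(720)·0.9656^7·0.2599^1 = +0.761356
  k=2: (−1)^1·2693.9933/(240)·0.9656^5·0.2599^3 = -0.165502
d^4_{-3,-2}(0.5259) = +0.761356 -0.165502 = +0.595854
|D^4_{-3,-2}|² = |d^4_{-3,-2}(β)|² = (+0.595854)² = 0.355042 (the z-rotation phases have unit modulus)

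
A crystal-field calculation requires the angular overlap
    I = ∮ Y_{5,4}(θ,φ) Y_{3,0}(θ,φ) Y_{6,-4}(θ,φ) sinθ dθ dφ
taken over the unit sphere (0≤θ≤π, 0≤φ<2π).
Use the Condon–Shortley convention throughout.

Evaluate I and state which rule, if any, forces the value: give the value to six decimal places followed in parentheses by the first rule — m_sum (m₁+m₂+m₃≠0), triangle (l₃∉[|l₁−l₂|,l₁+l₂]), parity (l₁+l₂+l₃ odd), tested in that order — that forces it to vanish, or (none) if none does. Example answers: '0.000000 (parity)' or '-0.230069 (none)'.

-0.139560 (none)

Rules hold: Σm=0, L=14 even, 2≤6≤8.
N = 11·7·13 = 1001
Δ = 2!·8!·4!/15! = 1/675675
Racah Σ t=0..2: t=0:+1/8640 t=1:−1/2304 t=2:+1/8640 = -7/34560
⇒ 3j(5 3 6; 0 0 0)² = 7/429, sgn -1
Racah Σ t=0..1: t=0:+1/60480 t=1:−1/161280 = 1/96768
⇒ 3j(5 3 6; 4 0 -4)² = 15/1001, sgn +1
4πI² = N·(3j₀)²·(3jₘ)² = 35/143
I = -1·√(0.244755/4π) = -0.13956004
No selection rule forces the value: the integral is nonzero (none).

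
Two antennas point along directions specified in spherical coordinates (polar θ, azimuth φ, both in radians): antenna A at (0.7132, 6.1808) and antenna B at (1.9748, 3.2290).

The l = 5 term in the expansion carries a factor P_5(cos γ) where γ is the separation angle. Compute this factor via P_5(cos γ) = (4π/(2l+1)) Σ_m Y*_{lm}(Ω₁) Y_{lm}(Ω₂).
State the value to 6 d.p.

0.113297

Term-by-term m-sum for l=5 (normalisation 4π/11 = 1.142397):
  m=-5: (0.04851 - 0.02726j) × (-0.27639 + 0.12912j) = -0.00989 + 0.01380j  (running Σ = -0.00989 + 0.01380j)
  m=-4: (0.18656 - 0.08098j) × (-0.38747 + 0.14128j) = -0.06085 + 0.05774j  (running Σ = -0.07073 + 0.07153j)
  m=-3: (0.38302 - 0.12149j) × (-0.10150 + 0.02724j) = -0.03557 + 0.02277j  (running Σ = -0.10630 + 0.09430j)
  m=-2: (0.38453 - 0.07986j) × (0.29754 - 0.05255j) = 0.11022 - 0.04397j  (running Σ = 0.00392 + 0.05033j)
  m=-1: (-0.02870 + 0.00295j) × (0.19420 - 0.01702j) = -0.00552 + 0.00106j  (running Σ = -0.00161 + 0.05139j)
  m=0: (-0.39160 + 0.00000j) × (-0.26147 + 0.00000j) = 0.10239 + 0.00000j  (running Σ = 0.10078 + 0.05139j)
  m=1: (0.02870 + 0.00295j) × (-0.19420 - 0.01702j) = -0.00552 - 0.00106j  (running Σ = 0.09526 + 0.05033j)
  m=2: (0.38453 + 0.07986j) × (0.29754 + 0.05255j) = 0.11022 + 0.04397j  (running Σ = 0.20548 + 0.09430j)
  m=3: (-0.38302 - 0.12149j) × (0.10150 + 0.02724j) = -0.03557 - 0.02277j  (running Σ = 0.16991 + 0.07153j)
  m=4: (0.18656 + 0.08098j) × (-0.38747 - 0.14128j) = -0.06085 - 0.05774j  (running Σ = 0.10906 + 0.01380j)
  m=5: (-0.04851 - 0.02726j) × (0.27639 + 0.12912j) = -0.00989 - 0.01380j  (running Σ = 0.09917 - 0.00000j)
Total Σ_m = 0.09917 - 0.00000j. Multiply by 1.142397: 0.11330 - 0.00000j. P_5(cos γ) = 0.113297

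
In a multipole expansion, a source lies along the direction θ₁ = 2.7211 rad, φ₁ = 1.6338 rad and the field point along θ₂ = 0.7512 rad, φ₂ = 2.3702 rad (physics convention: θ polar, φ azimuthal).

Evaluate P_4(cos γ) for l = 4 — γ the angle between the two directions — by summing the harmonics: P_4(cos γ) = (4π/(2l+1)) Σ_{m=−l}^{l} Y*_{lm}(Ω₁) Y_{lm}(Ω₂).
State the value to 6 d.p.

Summing Y*_{l m}(θ₁,φ₁)·Y_{l m}(θ₂,φ₂) over m ∈ [−4, 4]; prefactor 4π/(2·4+1) = 1.396263:
  term(m=-4) = -0.00116 - 0.00023j   from Y*(Ω₁)=0.01190 + 0.00306j, Y(Ω₂)=-0.09588 + 0.00538j
  term(m=-3) = 0.01347 + 0.01815j   from Y*(Ω₁)=-0.01460 + 0.07634j, Y(Ω₂)=0.19684 - 0.21412j
  term(m=-2) = 0.01125 - 0.11446j   from Y*(Ω₁)=-0.26730 - 0.03386j, Y(Ω₂)=0.01195 + 0.42668j
  term(m=-1) = -0.06456 + 0.05853j   from Y*(Ω₁)=0.03145 - 0.49855j, Y(Ω₂)=-0.12507 - 0.12161j
  term(m=+0) = -0.07842 + 0.00000j   from Y*(Ω₁)=0.24399 + 0.00000j, Y(Ω₂)=-0.32141 + 0.00000j
  term(m=+1) = -0.06456 - 0.05853j   from Y*(Ω₁)=-0.03145 - 0.49855j, Y(Ω₂)=0.12507 - 0.12161j
  term(m=+2) = 0.01125 + 0.11446j   from Y*(Ω₁)=-0.26730 + 0.03386j, Y(Ω₂)=0.01195 - 0.42668j
  term(m=+3) = 0.01347 - 0.01815j   from Y*(Ω₁)=0.01460 + 0.07634j, Y(Ω₂)=-0.19684 - 0.21412j
  term(m=+4) = -0.00116 + 0.00023j   from Y*(Ω₁)=0.01190 - 0.00306j, Y(Ω₂)=-0.09588 - 0.00538j
Total Σ_m = -0.16041 - 0.00000j. Multiply by 1.396263: -0.22398 - 0.00000j. P_4(cos γ) = -0.223978

-0.223978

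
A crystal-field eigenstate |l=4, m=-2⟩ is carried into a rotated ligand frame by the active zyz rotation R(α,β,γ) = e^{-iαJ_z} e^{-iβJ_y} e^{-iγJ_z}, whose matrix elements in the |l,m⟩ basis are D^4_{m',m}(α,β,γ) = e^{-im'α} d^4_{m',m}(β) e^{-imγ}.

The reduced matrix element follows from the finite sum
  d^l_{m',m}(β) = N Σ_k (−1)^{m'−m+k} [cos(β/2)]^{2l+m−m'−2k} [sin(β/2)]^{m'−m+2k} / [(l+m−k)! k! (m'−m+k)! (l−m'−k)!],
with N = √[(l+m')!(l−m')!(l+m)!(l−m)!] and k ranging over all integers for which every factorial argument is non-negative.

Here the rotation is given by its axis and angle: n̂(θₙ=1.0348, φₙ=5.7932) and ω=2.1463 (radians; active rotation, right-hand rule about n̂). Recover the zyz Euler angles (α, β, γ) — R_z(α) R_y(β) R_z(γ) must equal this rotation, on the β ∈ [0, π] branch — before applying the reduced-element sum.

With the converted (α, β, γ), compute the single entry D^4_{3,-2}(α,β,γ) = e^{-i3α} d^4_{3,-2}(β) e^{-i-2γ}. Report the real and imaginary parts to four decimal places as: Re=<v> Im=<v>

Axis–angle → zyz. n̂ = (sinθₙcosφₙ, sinθₙsinφₙ, cosθₙ) = (+0.758601, -0.404614, +0.510698), ω = 2.1463.
R = I cosω + sinω [n̂]ₓ + (1−cosω) n̂n̂ᵀ gives
  R = [+0.344424, -0.902429, +0.258831; -0.045562, -0.291443, -0.955503; +0.937708, +0.317305, -0.141496]
β = atan2(√(R₁₃²+R₂₃²), R₃₃) = 1.712769; α = atan2(R₂₃, R₁₃) mod 2π = 4.976926; γ = atan2(R₃₂, −R₃₁) mod 2π = 2.815303
First d^4_{3,-2}(β=1.7128), then the phase factors e^{-i(3)α} and e^{-i(-2)γ}:
With c≡cos(β/2)=0.655173 and s≡sin(β/2)=0.755479, N=[5040·1·2·720]^{1/2}=2693.993318
k: max(0,(-2)−(3))=0 … min(4+(-2),4−(3))=1
  k=0: (−1)^5·2693.9933/(240)·0.6552^3·0.7555^5 = -0.776899
  k=1: (−1)^6·2693.9933/(720)·0.6552^1·0.7555^7 = +0.344331
d^4_{3,-2}(1.7128) = -0.776899 +0.344331 = -0.432569
Attach z-rotation phases: D = e^{-i(3)(4.9769)}·(-0.432569)·e^{-i(-2)(2.8153)} = +0.429215+0.053762i

Re=0.4292 Im=0.0538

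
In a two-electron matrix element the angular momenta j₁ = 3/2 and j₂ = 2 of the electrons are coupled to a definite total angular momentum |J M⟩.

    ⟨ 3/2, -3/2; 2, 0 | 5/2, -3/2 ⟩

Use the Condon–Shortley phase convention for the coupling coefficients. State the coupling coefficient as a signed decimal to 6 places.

−√(18/35) ≈ -0.717137

√[6·1!2!3!/7! · 0!3!2!2!1!4!] = √(288/35)
  +(−1)^1/∏(1,0,2,1,0,2)! = -1/4  (running -1/4)
⟨..|..⟩ = √(288/35)·(-1/4) = -0.717137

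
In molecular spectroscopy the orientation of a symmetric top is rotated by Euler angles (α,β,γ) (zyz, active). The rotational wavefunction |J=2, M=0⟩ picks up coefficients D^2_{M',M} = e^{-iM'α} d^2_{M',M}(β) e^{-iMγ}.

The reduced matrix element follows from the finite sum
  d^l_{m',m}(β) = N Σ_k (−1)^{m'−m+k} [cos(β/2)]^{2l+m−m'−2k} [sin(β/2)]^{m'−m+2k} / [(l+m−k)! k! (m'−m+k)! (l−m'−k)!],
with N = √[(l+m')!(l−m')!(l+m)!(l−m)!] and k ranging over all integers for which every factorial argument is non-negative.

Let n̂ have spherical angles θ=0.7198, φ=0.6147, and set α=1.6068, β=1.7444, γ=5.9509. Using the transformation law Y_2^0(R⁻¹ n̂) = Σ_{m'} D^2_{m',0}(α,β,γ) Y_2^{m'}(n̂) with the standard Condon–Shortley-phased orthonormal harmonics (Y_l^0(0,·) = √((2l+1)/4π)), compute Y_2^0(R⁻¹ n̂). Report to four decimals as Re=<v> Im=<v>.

Re=-0.2674 Im=0.0000

Need the full column D^2_{m',0} for m'=−2..2 at α=1.6068, β=1.7444, γ=5.9509.
cos(β/2)=0.643143, sin(β/2)=0.765746
d^2_{-2,0}: single k=2 term ⇒ +0.594101;  D = -0.592562-0.042743i
d^2_{-1,0}: k∈[1..2] ⇒ +0.498981 -0.707355 = -0.208374;  D = +0.007501-0.208239i
d^2_{0,0}: k∈[0..2] ⇒ +0.171093 -0.970163 +0.343826 = -0.455245;  D = -0.455245+0.000000i
d^2_{1,0}: k∈[0..1] ⇒ -0.498981 +0.707355 = +0.208374;  D = -0.007501-0.208239i
d^2_{2,0}: single k=0 term ⇒ +0.594101;  D = -0.592562+0.042743i
Y_2^{m'}(θ=0.7198,φ=0.6147) and Σ D·Y over m':
  (-0.5926-0.0427i)·(+0.0562-0.1582i)  (+0.0075-0.2082i)·(+0.3129-0.2209i)  (-0.4552+0.0000i)·(+0.2196+0.0000i)  (-0.0075-0.2082i)·(-0.3129-0.2209i)  (-0.5926+0.0427i)·(+0.0562+0.1582i)
Y_2^0(R⁻¹ n̂) = -0.267384+0.000000i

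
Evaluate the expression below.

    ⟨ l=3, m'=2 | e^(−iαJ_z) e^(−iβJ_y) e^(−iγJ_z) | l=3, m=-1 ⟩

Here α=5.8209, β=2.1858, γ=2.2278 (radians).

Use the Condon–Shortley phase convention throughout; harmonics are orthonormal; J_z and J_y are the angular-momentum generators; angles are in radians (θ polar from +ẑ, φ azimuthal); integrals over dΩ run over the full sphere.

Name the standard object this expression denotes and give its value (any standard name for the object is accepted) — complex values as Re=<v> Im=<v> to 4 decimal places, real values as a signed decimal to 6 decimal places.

Wigner D-matrix element, Re=-0.3721 Im=-0.0040

This is a Wigner D-matrix element — the rotation-matrix element ⟨l m'| R(α,β,γ) |l m⟩ in the angular-momentum basis.
Split into d^3_{2,-1}(β=2.1858) × two z-phases.
Half-angle: c=0.459912, s=0.887964. N=√(120·1·2·24)=75.894664
Admissible k: 0..1 (factorial args all ≥0)
  k=0: (−1)^3·75.8947/(12)·0.4599^3·0.8880^3 = -0.430766
  k=1: (−1)^4·75.8947/(24)·0.4599^1·0.8880^5 = +0.802884
d^3_{2,-1}(2.1858) = -0.430766 +0.802884 = +0.372118
Attach z-rotation phases: D = e^{-i(2)(5.8209)}·(+0.372118)·e^{-i(-1)(2.2278)} = -0.372096-0.004011i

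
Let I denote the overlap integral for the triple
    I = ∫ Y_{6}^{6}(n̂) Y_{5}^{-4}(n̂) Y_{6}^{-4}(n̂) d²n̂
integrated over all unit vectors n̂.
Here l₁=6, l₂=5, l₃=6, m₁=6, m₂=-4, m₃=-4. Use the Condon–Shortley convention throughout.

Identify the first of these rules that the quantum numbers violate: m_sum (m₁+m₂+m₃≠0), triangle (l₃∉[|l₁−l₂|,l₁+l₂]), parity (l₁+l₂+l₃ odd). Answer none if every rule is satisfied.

m_sum

m₁+m₂+m₃ = 6 − 4 − 4 = -2  ✗
triangle: |6−5|=1 ≤ l₃=6 ≤ 6+5=11
parity: l₁+l₂+l₃ = 17 is odd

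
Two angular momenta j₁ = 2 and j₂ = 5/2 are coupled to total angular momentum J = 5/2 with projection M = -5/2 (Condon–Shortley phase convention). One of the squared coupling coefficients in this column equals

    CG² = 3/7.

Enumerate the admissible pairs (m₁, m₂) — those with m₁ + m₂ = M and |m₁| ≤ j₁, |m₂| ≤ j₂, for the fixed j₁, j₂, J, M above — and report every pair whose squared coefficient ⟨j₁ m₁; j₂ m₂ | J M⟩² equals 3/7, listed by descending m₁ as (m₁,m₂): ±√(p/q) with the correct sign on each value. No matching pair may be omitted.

(-1,-3/2): −√(3/7)

Admissible pairs with m₁+m₂ = M = -5/2: (-2,-1/2), (-1,-3/2), (0,-5/2)
  (m₁,m₂)=(0,-5/2): CG² = 5/14, CG = +√(5/14)
  (m₁,m₂)=(-1,-3/2): CG² = 3/7, CG = −√(3/7)   ← matches the target
  (m₁,m₂)=(-2,-1/2): CG² = 3/14, CG = +√(3/14)
Pairs with CG² = 3/7: (-1,-3/2): −√(3/7)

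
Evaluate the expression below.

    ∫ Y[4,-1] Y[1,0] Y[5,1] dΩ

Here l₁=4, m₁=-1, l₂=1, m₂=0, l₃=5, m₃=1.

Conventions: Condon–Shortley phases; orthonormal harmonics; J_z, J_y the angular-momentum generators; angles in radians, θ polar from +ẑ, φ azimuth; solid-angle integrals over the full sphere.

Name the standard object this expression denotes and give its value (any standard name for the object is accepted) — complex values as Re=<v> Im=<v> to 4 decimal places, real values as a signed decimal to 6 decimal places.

This is a Gaunt coefficient — the integral of a triple product of spherical harmonics over the sphere.
Checks pass: Σm=0; 10 even; l₃=5∈[3,5].
(2·4+1)(2·1+1)(2·5+1) = 297
Δ: 0! 8! 2! / 11! → 1/495
sum: t=0:+1/576 = 1/576
3j²(4 1 5; 0 0 0) = Δ·Π!·Σ² = 5/99  (sign -1)
sum: t=0:+1/720 = 1/720
3j²(4 1 5; -1 0 1) = Δ·Π!·Σ² = 8/165  (sign +1)
combine: 4πI² = 297·5/99·8/165 = 8/11
take √, sign -1: I = -0.24057125

Gaunt coefficient, -0.240571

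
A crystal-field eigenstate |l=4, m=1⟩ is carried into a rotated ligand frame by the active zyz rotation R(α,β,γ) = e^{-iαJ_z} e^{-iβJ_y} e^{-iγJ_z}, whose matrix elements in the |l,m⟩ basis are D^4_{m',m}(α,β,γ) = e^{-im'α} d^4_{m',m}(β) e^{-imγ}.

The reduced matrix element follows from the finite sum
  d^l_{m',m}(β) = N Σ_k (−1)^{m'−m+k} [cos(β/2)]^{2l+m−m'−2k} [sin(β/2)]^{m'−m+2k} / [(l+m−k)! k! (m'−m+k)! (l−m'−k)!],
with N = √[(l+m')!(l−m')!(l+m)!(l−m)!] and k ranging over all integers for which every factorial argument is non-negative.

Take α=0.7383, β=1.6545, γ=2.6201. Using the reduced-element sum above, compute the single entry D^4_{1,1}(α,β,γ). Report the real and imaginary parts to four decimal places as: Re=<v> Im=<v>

First d^4_{1,1}(β=1.6545), then the phase factors e^{-i(1)α} and e^{-i(1)γ}:
With c≡cos(β/2)=0.676903 and s≡sin(β/2)=0.736073, N=[120·6·120·6]^{1/2}=720.000000
Admissible k: 0..3 (factorial args all ≥0)
  k=0: (−1)^0·720.0000/(720)·0.6769^8·0.7361^0 = +0.044077
  k=1: (−1)^1·720.0000/(48)·0.6769^6·0.7361^2 = -0.781789
  k=2: (−1)^2·720.0000/(24)·0.6769^4·0.7361^4 = +1.848879
  k=3: (−1)^3·720.0000/(72)·0.6769^2·0.7361^6 = -0.728746
d^4_{1,1}(1.6545) = +0.044077 -0.781789 +1.848879 -0.728746 = +0.382421
Attach z-rotation phases: D = e^{-i(1)(0.7383)}·(+0.382421)·e^{-i(1)(2.6201)} = -0.373468+0.082264i

Re=-0.3735 Im=0.0823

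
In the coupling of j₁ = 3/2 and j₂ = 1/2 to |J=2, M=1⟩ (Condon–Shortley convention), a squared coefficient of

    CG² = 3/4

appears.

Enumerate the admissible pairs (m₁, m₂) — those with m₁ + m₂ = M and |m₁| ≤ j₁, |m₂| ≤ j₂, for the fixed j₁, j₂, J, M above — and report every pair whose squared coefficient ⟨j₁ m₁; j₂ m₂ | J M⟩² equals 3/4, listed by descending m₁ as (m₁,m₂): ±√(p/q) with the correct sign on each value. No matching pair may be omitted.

Admissible pairs with m₁+m₂ = M = 1: (1/2,1/2), (3/2,-1/2)
  (m₁,m₂)=(3/2,-1/2): CG² = 1/4, CG = +√(1/4)
  (m₁,m₂)=(1/2,1/2): CG² = 3/4, CG = +√(3/4)   ← matches the target
Pairs with CG² = 3/4: (1/2,1/2): +√(3/4)

(1/2,1/2): +√(3/4)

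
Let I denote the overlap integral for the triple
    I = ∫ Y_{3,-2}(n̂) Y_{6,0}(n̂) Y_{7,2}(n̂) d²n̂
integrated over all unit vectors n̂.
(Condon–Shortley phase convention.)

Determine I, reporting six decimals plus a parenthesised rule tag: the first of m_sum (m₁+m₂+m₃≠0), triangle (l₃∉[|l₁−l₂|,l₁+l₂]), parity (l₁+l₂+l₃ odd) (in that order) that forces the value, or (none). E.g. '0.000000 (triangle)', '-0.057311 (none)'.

-0.086087 (none)

Rules hold: Σm=0, L=16 even, 3≤7≤9.
N = 7·13·15 = 1365
Δ = 2!·4!·10!/17! = 1/2042040
Racah Σ t=0..2: t=0:+1/207360 t=1:−1/57600 t=2:+1/207360 = -1/129600
⇒ 3j(3 6 7; 0 0 0)² = 168/12155, sgn +1
Racah Σ t=1..2: t=1:−1/345600 t=2:+1/207360 = 1/518400
⇒ 3j(3 6 7; -2 0 2)² = 12/2431, sgn -1
4πI² = N·(3j₀)²·(3jₘ)² = 42336/454597
I = -1·√(0.0931286/4π) = -0.08608683
No selection rule forces the value: the integral is nonzero (none).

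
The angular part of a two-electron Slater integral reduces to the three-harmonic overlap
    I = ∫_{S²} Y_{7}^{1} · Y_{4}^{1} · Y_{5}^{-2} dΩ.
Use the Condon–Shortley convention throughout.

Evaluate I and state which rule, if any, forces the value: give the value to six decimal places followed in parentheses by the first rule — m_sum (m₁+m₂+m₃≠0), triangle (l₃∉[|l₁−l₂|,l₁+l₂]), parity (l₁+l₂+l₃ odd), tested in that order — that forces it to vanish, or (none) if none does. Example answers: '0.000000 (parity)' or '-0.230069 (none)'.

0.070568 (none)

Checks pass: Σm=0; 16 even; l₃=5∈[3,11].
(2·7+1)(2·4+1)(2·5+1) = 1485
Δ: 6! 8! 2! / 17! → 1/6126120
sum: t=2:+1/69120 t=3:−1/20736 t=4:+1/69120 = -1/51840
3j²(7 4 5; 0 0 0) = Δ·Π!·Σ² = 280/21879  (sign +1)
sum: t=3:−1/51840 t=4:+1/69120 t=5:−1/1209600 = -41/7257600
3j²(7 4 5; 1 1 -2) = Δ·Π!·Σ² = 1681/510510  (sign +1)
combine: 4πI² = 1485·280/21879·1681/510510 = 33620/537251
take √, sign +1: I = 0.07056759
No selection rule forces the value: the integral is nonzero (none).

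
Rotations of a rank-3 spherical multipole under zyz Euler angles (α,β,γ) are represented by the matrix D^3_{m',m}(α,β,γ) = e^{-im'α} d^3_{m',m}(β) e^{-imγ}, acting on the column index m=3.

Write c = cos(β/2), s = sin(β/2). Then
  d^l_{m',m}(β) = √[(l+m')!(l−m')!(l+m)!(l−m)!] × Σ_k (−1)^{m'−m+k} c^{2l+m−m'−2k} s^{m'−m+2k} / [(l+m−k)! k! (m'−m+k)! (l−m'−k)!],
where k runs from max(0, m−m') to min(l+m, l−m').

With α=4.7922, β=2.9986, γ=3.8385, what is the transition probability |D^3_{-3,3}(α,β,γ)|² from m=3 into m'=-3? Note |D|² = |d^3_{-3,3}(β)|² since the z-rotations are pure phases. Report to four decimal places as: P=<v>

D^3_{-3,3}(4.7922,2.9986,3.8385) = e^{-i·-3·4.7922}·d^3_{-3,3}(2.9986)·e^{-i·3·3.8385}. Compute d first:
c=cos(2.998600/2)=0.071435, s=sin(2.998600/2)=0.997445; N=√[1·720·720·1]=720.000000
k: max(0,(3)−(-3))=6 … min(3+(3),3−(-3))=6
  k=6: (−1)^0·720.0000/(720)·0.0714^0·0.9974^6 = +0.984769
d^3_{-3,3}(2.9986) = +0.984769
|D^3_{-3,3}|² = |d^3_{-3,3}(β)|² = (+0.984769)² = 0.969770 (the z-rotation phases have unit modulus)

P=0.9698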